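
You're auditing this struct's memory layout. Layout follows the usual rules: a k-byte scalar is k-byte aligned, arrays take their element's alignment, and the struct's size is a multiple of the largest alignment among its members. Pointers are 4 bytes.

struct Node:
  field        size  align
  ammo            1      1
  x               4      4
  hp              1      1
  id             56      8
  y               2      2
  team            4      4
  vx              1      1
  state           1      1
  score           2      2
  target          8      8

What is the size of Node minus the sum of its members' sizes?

16

ammo at 0 (size 1, align 1) → ends 1
pad 3 to align 4 for x
x at 4 (size 4, align 4) → ends 8
hp at 8 (size 1, align 1) → ends 9
pad 7 to align 8 for id
id at 16 (size 56, align 8) → ends 72
y at 72 (size 2, align 2) → ends 74
pad 2 to align 4 for team
team at 76 (size 4, align 4) → ends 80
vx at 80 (size 1, align 1) → ends 81
state at 81 (size 1, align 1) → ends 82
score at 82 (size 2, align 2) → ends 84
pad 4 to align 8 for target
target at 88 (size 8, align 8) → ends 96
total 96 bytes, alignment 8
data bytes 80, size 96 → padding 16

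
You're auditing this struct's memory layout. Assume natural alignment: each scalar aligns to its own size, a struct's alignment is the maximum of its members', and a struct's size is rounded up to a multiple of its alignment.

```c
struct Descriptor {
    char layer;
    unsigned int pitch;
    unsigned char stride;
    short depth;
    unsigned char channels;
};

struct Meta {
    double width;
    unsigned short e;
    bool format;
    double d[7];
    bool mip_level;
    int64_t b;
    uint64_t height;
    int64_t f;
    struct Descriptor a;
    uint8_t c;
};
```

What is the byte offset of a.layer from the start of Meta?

Descriptor: @0: layer [1B, align 1] → 1; +3 pad (align 4); @4: pitch [4B, align 4] → 8; @8: stride [1B, align 1] → 9; +1 pad (align 2); @10: depth [2B, align 2] → 12; @12: channels [1B, align 1] → 13; +3 tail pad (align 4); size 16, align 4
@0: width [8B, align 8] → 8
@8: e [2B, align 2] → 10
@10: format [1B, align 1] → 11
+5 pad (align 8)
@16: d [56B, align 8] → 72
@72: mip_level [1B, align 1] → 73
+7 pad (align 8)
@80: b [8B, align 8] → 88
@88: height [8B, align 8] → 96
@96: f [8B, align 8] → 104
@104: a [16B, align 4] → 120
within Descriptor: layer at 0
104 + 0 = 104

104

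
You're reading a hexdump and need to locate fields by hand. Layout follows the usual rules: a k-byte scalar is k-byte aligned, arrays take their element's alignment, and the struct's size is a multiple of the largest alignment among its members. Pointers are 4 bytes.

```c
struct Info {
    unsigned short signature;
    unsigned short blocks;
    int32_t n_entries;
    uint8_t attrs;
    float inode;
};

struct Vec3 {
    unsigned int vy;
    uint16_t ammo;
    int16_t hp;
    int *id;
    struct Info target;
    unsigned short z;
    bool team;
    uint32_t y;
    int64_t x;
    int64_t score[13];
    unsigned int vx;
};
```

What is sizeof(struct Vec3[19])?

Info: 0..2  signature  (2B, 2-aligned); 2..4  blocks  (2B, 2-aligned); 4..8  n_entries  (4B, 4-aligned); 8..9  attrs  (1B, 1-aligned); 9..12  -- padding (3B); 12..16  inode  (4B, 4-aligned); sizeof = 16, alignof = 4
0..4  vy  (4B, 4-aligned)
4..6  ammo  (2B, 2-aligned)
6..8  hp  (2B, 2-aligned)
8..12  id  (4B, 4-aligned)
12..28  target  (16B, 4-aligned)
28..30  z  (2B, 2-aligned)
30..31  team  (1B, 1-aligned)
31..32  -- padding (1B)
32..36  y  (4B, 4-aligned)
36..40  -- padding (4B)
40..48  x  (8B, 8-aligned)
48..152  score  (104B, 8-aligned)
152..156  vx  (4B, 4-aligned)
156..160  -- tail padding (4B)
sizeof = 160, alignof = 8
array of 19: 19 × 160 = 3040

3040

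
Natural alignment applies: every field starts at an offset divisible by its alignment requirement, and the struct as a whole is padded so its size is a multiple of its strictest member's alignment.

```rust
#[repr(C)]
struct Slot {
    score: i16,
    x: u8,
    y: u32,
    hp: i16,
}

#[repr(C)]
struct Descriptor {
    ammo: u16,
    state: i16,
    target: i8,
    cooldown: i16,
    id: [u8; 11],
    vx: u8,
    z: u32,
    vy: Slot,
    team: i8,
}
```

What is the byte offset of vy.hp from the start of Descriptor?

Slot: score at 0 (size 2, align 2) → ends 2; x at 2 (size 1, align 1) → ends 3; pad 1 to align 4 for y; y at 4 (size 4, align 4) → ends 8; hp at 8 (size 2, align 2) → ends 10; tail pad 2 to reach multiple of 4; total 12 bytes, alignment 4
ammo at 0 (size 2, align 2) → ends 2
state at 2 (size 2, align 2) → ends 4
target at 4 (size 1, align 1) → ends 5
pad 1 to align 2 for cooldown
cooldown at 6 (size 2, align 2) → ends 8
id at 8 (size 11, align 1) → ends 19
vx at 19 (size 1, align 1) → ends 20
z at 20 (size 4, align 4) → ends 24
vy at 24 (size 12, align 4) → ends 36
within Slot: hp at 8
24 + 8 = 32

32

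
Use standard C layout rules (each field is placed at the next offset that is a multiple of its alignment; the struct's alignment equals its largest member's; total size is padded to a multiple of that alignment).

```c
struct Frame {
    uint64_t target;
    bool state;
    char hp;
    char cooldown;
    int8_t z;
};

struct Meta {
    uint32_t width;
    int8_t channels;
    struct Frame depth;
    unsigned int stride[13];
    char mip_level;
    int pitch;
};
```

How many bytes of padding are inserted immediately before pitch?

3

Frame: 0..8  target  (8B, 8-aligned); 8..9  state  (1B, 1-aligned); 9..10  hp  (1B, 1-aligned); 10..11  cooldown  (1B, 1-aligned); 11..12  z  (1B, 1-aligned); 12..16  -- tail padding (4B); sizeof = 16, alignof = 8
0..4  width  (4B, 4-aligned)
4..5  channels  (1B, 1-aligned)
5..8  -- padding (3B)
8..24  depth  (16B, 8-aligned)
24..76  stride  (52B, 4-aligned)
76..77  mip_level  (1B, 1-aligned)
77..80  -- padding (3B)
80..84  pitch  (4B, 4-aligned)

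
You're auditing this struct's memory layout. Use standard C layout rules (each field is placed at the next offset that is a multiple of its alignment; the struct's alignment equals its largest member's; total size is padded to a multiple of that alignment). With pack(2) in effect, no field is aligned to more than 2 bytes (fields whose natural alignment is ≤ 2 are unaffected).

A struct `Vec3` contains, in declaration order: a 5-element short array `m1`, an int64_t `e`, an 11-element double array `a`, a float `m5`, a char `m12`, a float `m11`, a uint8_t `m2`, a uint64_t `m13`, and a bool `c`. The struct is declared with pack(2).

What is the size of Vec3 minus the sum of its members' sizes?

m1 at 0 (size 10, align 2) → ends 10
e at 10 (size 8, align 2) → ends 18
a at 18 (size 88, align 2) → ends 106
m5 at 106 (size 4, align 2) → ends 110
m12 at 110 (size 1, align 1) → ends 111
pad 1 to align 2 for m11
m11 at 112 (size 4, align 2) → ends 116
m2 at 116 (size 1, align 1) → ends 117
pad 1 to align 2 for m13
m13 at 118 (size 8, align 2) → ends 126
c at 126 (size 1, align 1) → ends 127
tail pad 1 to reach multiple of 2
total 128 bytes, alignment 2
data bytes 125, size 128 → padding 3

3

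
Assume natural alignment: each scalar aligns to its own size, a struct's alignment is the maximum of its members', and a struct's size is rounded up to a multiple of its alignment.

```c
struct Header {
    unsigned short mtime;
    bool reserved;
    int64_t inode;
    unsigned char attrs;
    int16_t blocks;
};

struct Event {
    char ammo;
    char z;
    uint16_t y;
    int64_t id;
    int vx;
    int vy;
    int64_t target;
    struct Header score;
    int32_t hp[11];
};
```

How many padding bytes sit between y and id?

4

Header: @0: mtime [2B, align 2] → 2; @2: reserved [1B, align 1] → 3; +5 pad (align 8); @8: inode [8B, align 8] → 16; @16: attrs [1B, align 1] → 17; +1 pad (align 2); @18: blocks [2B, align 2] → 20; +4 tail pad (align 8); size 24, align 8
@0: ammo [1B, align 1] → 1
@1: z [1B, align 1] → 2
@2: y [2B, align 2] → 4
+4 pad (align 8)
@8: id [8B, align 8] → 16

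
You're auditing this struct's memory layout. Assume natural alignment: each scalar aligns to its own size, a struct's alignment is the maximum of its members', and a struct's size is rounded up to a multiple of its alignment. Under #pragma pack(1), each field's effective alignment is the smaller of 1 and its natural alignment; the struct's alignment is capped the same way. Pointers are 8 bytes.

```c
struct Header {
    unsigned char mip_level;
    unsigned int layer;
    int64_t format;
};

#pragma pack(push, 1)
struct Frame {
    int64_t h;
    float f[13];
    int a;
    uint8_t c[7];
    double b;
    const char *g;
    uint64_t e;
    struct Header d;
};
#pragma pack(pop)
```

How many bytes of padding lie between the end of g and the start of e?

0

Header: @0: mip_level [1B, align 1] → 1; +3 pad (align 4); @4: layer [4B, align 4] → 8; @8: format [8B, align 8] → 16; size 16, align 8
@0: h [8B, align 1] → 8
@8: f [52B, align 1] → 60
@60: a [4B, align 1] → 64
@64: c [7B, align 1] → 71
@71: b [8B, align 1] → 79
@79: g [8B, align 1] → 87
@87: e [8B, align 1] → 95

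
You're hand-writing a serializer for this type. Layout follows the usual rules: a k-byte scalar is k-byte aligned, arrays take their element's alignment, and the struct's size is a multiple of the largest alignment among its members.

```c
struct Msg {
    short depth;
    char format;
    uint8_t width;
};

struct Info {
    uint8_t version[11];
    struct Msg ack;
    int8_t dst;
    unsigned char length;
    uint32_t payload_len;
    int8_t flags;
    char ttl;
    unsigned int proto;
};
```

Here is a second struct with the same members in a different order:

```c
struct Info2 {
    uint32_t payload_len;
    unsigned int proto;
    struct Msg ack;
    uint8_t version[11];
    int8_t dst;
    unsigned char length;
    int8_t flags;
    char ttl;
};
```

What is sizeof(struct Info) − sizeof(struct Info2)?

4

Msg: @0: depth [2B, align 2] → 2; @2: format [1B, align 1] → 3; @3: width [1B, align 1] → 4; size 4, align 2
@0: version [11B, align 1] → 11
+1 pad (align 2)
@12: ack [4B, align 2] → 16
@16: dst [1B, align 1] → 17
@17: length [1B, align 1] → 18
+2 pad (align 4)
@20: payload_len [4B, align 4] → 24
@24: flags [1B, align 1] → 25
@25: ttl [1B, align 1] → 26
+2 pad (align 4)
@28: proto [4B, align 4] → 32
size 32, align 4
— Info2 —
@0: payload_len [4B, align 4] → 4
@4: proto [4B, align 4] → 8
@8: ack [4B, align 2] → 12
@12: version [11B, align 1] → 23
@23: dst [1B, align 1] → 24
@24: length [1B, align 1] → 25
@25: flags [1B, align 1] → 26
@26: ttl [1B, align 1] → 27
+1 tail pad (align 4)
size 28, align 4
32 − 28 = 4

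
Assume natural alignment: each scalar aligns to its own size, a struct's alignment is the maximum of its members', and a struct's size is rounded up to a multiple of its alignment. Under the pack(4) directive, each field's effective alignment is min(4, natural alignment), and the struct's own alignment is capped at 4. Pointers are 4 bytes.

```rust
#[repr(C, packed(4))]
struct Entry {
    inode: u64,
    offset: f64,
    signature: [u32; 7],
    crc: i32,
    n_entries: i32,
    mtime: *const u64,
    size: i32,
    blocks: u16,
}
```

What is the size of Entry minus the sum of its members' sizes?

2

inode at 0 (size 8, align 4) → ends 8
offset at 8 (size 8, align 4) → ends 16
signature at 16 (size 28, align 4) → ends 44
crc at 44 (size 4, align 4) → ends 48
n_entries at 48 (size 4, align 4) → ends 52
mtime at 52 (size 4, align 4) → ends 56
size at 56 (size 4, align 4) → ends 60
blocks at 60 (size 2, align 2) → ends 62
tail pad 2 to reach multiple of 4
total 64 bytes, alignment 4
data bytes 62, size 64 → padding 2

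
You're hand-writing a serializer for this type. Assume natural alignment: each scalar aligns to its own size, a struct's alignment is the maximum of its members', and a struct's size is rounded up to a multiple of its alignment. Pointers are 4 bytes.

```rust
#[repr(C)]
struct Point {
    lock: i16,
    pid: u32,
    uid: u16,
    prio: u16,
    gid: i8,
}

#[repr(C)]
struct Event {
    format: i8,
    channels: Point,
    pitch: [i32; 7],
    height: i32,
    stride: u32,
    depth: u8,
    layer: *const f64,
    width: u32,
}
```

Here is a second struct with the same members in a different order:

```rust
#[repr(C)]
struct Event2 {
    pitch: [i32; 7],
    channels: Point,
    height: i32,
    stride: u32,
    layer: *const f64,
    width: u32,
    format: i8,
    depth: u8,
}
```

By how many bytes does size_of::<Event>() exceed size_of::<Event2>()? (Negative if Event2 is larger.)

4

Point: 0..2  lock  (2B, 2-aligned); 2..4  -- padding (2B); 4..8  pid  (4B, 4-aligned); 8..10  uid  (2B, 2-aligned); 10..12  prio  (2B, 2-aligned); 12..13  gid  (1B, 1-aligned); 13..16  -- tail padding (3B); sizeof = 16, alignof = 4
0..1  format  (1B, 1-aligned)
1..4  -- padding (3B)
4..20  channels  (16B, 4-aligned)
20..48  pitch  (28B, 4-aligned)
48..52  height  (4B, 4-aligned)
52..56  stride  (4B, 4-aligned)
56..57  depth  (1B, 1-aligned)
57..60  -- padding (3B)
60..64  layer  (4B, 4-aligned)
64..68  width  (4B, 4-aligned)
sizeof = 68, alignof = 4
— Event2 —
0..28  pitch  (28B, 4-aligned)
28..44  channels  (16B, 4-aligned)
44..48  height  (4B, 4-aligned)
48..52  stride  (4B, 4-aligned)
52..56  layer  (4B, 4-aligned)
56..60  width  (4B, 4-aligned)
60..61  format  (1B, 1-aligned)
61..62  depth  (1B, 1-aligned)
62..64  -- tail padding (2B)
sizeof = 64, alignof = 4
68 − 64 = 4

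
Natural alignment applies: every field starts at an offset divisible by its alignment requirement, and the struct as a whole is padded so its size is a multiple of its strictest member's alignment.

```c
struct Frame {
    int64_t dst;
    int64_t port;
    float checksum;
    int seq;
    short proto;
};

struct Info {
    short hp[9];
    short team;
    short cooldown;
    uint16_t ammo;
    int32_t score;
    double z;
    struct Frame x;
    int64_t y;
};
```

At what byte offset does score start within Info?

Frame: 0..8  dst  (8B, 8-aligned); 8..16  port  (8B, 8-aligned); 16..20  checksum  (4B, 4-aligned); 20..24  seq  (4B, 4-aligned); 24..26  proto  (2B, 2-aligned); 26..32  -- tail padding (6B); sizeof = 32, alignof = 8
0..18  hp  (18B, 2-aligned)
18..20  team  (2B, 2-aligned)
20..22  cooldown  (2B, 2-aligned)
22..24  ammo  (2B, 2-aligned)
24..28  score  (4B, 4-aligned)

24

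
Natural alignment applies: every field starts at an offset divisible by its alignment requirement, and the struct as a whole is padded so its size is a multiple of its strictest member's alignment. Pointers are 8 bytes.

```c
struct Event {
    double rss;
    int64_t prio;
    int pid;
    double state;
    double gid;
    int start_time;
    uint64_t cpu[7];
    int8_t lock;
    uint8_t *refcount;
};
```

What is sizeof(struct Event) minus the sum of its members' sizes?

15

0..8  rss  (8B, 8-aligned)
8..16  prio  (8B, 8-aligned)
16..20  pid  (4B, 4-aligned)
20..24  -- padding (4B)
24..32  state  (8B, 8-aligned)
32..40  gid  (8B, 8-aligned)
40..44  start_time  (4B, 4-aligned)
44..48  -- padding (4B)
48..104  cpu  (56B, 8-aligned)
104..105  lock  (1B, 1-aligned)
105..112  -- padding (7B)
112..120  refcount  (8B, 8-aligned)
sizeof = 120, alignof = 8
data bytes 105, size 120 → padding 15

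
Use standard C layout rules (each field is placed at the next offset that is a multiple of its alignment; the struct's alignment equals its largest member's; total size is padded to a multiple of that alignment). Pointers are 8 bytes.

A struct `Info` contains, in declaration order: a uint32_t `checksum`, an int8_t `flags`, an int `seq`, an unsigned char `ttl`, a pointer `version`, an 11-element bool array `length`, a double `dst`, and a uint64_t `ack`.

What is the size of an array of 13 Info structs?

728

checksum at 0 (size 4, align 4) → ends 4
flags at 4 (size 1, align 1) → ends 5
pad 3 to align 4 for seq
seq at 8 (size 4, align 4) → ends 12
ttl at 12 (size 1, align 1) → ends 13
pad 3 to align 8 for version
version at 16 (size 8, align 8) → ends 24
length at 24 (size 11, align 1) → ends 35
pad 5 to align 8 for dst
dst at 40 (size 8, align 8) → ends 48
ack at 48 (size 8, align 8) → ends 56
total 56 bytes, alignment 8
array of 13: 13 × 56 = 728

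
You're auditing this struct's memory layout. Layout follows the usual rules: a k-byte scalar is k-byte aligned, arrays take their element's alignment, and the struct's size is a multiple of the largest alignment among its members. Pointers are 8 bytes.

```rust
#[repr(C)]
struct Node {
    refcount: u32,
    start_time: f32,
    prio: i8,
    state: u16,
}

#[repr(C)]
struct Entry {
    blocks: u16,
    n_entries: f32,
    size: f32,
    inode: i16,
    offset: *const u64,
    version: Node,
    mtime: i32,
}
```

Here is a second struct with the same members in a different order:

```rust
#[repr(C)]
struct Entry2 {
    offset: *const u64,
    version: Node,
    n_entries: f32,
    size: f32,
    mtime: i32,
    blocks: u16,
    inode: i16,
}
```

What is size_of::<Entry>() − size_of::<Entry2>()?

0

Node: 0..4  refcount  (4B, 4-aligned); 4..8  start_time  (4B, 4-aligned); 8..9  prio  (1B, 1-aligned); 9..10  -- padding (1B); 10..12  state  (2B, 2-aligned); sizeof = 12, alignof = 4
0..2  blocks  (2B, 2-aligned)
2..4  -- padding (2B)
4..8  n_entries  (4B, 4-aligned)
8..12  size  (4B, 4-aligned)
12..14  inode  (2B, 2-aligned)
14..16  -- padding (2B)
16..24  offset  (8B, 8-aligned)
24..36  version  (12B, 4-aligned)
36..40  mtime  (4B, 4-aligned)
sizeof = 40, alignof = 8
— Entry2 —
0..8  offset  (8B, 8-aligned)
8..20  version  (12B, 4-aligned)
20..24  n_entries  (4B, 4-aligned)
24..28  size  (4B, 4-aligned)
28..32  mtime  (4B, 4-aligned)
32..34  blocks  (2B, 2-aligned)
34..36  inode  (2B, 2-aligned)
36..40  -- tail padding (4B)
sizeof = 40, alignof = 8
40 − 40 = 0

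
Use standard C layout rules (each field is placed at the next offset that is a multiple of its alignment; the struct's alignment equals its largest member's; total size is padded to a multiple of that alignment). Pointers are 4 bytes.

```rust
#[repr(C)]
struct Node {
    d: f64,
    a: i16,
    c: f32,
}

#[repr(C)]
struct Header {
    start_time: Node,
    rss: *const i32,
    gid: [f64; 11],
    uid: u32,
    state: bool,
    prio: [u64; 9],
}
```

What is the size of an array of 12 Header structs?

2304

Node: d at 0 (size 8, align 8) → ends 8; a at 8 (size 2, align 2) → ends 10; pad 2 to align 4 for c; c at 12 (size 4, align 4) → ends 16; total 16 bytes, alignment 8
start_time at 0 (size 16, align 8) → ends 16
rss at 16 (size 4, align 4) → ends 20
pad 4 to align 8 for gid
gid at 24 (size 88, align 8) → ends 112
uid at 112 (size 4, align 4) → ends 116
state at 116 (size 1, align 1) → ends 117
pad 3 to align 8 for prio
prio at 120 (size 72, align 8) → ends 192
total 192 bytes, alignment 8
array of 12: 12 × 192 = 2304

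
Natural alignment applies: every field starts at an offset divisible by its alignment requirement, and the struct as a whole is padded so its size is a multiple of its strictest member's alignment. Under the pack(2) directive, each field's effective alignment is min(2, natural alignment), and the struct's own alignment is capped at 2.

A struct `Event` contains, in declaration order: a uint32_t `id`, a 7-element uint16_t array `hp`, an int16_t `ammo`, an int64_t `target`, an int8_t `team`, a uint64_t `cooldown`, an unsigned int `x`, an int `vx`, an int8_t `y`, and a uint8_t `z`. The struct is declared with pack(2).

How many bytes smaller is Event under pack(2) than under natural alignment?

natural layout:
  @0: id [4B, align 4] → 4
  @4: hp [14B, align 2] → 18
  @18: ammo [2B, align 2] → 20
  +4 pad (align 8)
  @24: target [8B, align 8] → 32
  @32: team [1B, align 1] → 33
  +7 pad (align 8)
  @40: cooldown [8B, align 8] → 48
  @48: x [4B, align 4] → 52
  @52: vx [4B, align 4] → 56
  @56: y [1B, align 1] → 57
  @57: z [1B, align 1] → 58
  +6 tail pad (align 8)
  size 64, align 8
packed(2) layout:
  @0: id [4B, align 2] → 4
  @4: hp [14B, align 2] → 18
  @18: ammo [2B, align 2] → 20
  @20: target [8B, align 2] → 28
  @28: team [1B, align 1] → 29
  +1 pad (align 2)
  @30: cooldown [8B, align 2] → 38
  @38: x [4B, align 2] → 42
  @42: vx [4B, align 2] → 46
  @46: y [1B, align 1] → 47
  @47: z [1B, align 1] → 48
  size 48, align 2
64 − 48 = 16

16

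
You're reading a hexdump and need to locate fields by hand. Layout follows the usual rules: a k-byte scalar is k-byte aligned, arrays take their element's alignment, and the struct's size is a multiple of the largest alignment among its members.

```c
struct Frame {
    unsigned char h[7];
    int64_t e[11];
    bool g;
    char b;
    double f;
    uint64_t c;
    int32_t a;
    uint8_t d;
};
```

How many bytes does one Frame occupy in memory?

128

0..7  h  (7B, 1-aligned)
7..8  -- padding (1B)
8..96  e  (88B, 8-aligned)
96..97  g  (1B, 1-aligned)
97..98  b  (1B, 1-aligned)
98..104  -- padding (6B)
104..112  f  (8B, 8-aligned)
112..120  c  (8B, 8-aligned)
120..124  a  (4B, 4-aligned)
124..125  d  (1B, 1-aligned)
125..128  -- tail padding (3B)
sizeof = 128, alignof = 8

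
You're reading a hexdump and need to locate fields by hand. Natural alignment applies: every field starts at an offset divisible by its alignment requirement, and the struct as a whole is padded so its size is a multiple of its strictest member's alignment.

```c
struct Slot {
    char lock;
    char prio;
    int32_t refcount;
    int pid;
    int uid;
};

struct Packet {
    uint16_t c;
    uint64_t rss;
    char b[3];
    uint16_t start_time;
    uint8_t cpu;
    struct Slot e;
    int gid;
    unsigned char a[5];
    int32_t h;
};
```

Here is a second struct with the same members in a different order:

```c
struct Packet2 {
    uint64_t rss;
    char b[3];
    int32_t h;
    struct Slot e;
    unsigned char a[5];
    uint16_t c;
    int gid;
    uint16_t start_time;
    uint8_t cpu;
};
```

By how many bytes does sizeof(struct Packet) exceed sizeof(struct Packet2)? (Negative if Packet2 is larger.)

8

Slot: @0: lock [1B, align 1] → 1; @1: prio [1B, align 1] → 2; +2 pad (align 4); @4: refcount [4B, align 4] → 8; @8: pid [4B, align 4] → 12; @12: uid [4B, align 4] → 16; size 16, align 4
@0: c [2B, align 2] → 2
+6 pad (align 8)
@8: rss [8B, align 8] → 16
@16: b [3B, align 1] → 19
+1 pad (align 2)
@20: start_time [2B, align 2] → 22
@22: cpu [1B, align 1] → 23
+1 pad (align 4)
@24: e [16B, align 4] → 40
@40: gid [4B, align 4] → 44
@44: a [5B, align 1] → 49
+3 pad (align 4)
@52: h [4B, align 4] → 56
size 56, align 8
— Packet2 —
@0: rss [8B, align 8] → 8
@8: b [3B, align 1] → 11
+1 pad (align 4)
@12: h [4B, align 4] → 16
@16: e [16B, align 4] → 32
@32: a [5B, align 1] → 37
+1 pad (align 2)
@38: c [2B, align 2] → 40
@40: gid [4B, align 4] → 44
@44: start_time [2B, align 2] → 46
@46: cpu [1B, align 1] → 47
+1 tail pad (align 8)
size 48, align 8
56 − 48 = 8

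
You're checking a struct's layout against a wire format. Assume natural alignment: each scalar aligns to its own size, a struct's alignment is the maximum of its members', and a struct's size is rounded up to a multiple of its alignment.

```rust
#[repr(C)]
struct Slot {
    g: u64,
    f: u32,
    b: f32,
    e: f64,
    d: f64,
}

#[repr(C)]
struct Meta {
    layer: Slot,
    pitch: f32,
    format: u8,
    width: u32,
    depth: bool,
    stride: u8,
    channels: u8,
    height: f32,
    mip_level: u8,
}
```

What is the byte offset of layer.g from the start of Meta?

Slot: g at 0 (size 8, align 8) → ends 8; f at 8 (size 4, align 4) → ends 12; b at 12 (size 4, align 4) → ends 16; e at 16 (size 8, align 8) → ends 24; d at 24 (size 8, align 8) → ends 32; total 32 bytes, alignment 8
layer at 0 (size 32, align 8) → ends 32
within Slot: g at 0
0 + 0 = 0

0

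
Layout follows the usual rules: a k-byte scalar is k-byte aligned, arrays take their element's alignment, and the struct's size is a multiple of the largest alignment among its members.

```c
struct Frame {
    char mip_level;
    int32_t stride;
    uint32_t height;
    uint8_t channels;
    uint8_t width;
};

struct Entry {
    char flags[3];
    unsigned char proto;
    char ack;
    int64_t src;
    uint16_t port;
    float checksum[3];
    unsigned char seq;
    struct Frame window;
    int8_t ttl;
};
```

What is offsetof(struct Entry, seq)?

Frame: 0..1  mip_level  (1B, 1-aligned); 1..4  -- padding (3B); 4..8  stride  (4B, 4-aligned); 8..12  height  (4B, 4-aligned); 12..13  channels  (1B, 1-aligned); 13..14  width  (1B, 1-aligned); 14..16  -- tail padding (2B); sizeof = 16, alignof = 4
0..3  flags  (3B, 1-aligned)
3..4  proto  (1B, 1-aligned)
4..5  ack  (1B, 1-aligned)
5..8  -- padding (3B)
8..16  src  (8B, 8-aligned)
16..18  port  (2B, 2-aligned)
18..20  -- padding (2B)
20..32  checksum  (12B, 4-aligned)
32..33  seq  (1B, 1-aligned)

32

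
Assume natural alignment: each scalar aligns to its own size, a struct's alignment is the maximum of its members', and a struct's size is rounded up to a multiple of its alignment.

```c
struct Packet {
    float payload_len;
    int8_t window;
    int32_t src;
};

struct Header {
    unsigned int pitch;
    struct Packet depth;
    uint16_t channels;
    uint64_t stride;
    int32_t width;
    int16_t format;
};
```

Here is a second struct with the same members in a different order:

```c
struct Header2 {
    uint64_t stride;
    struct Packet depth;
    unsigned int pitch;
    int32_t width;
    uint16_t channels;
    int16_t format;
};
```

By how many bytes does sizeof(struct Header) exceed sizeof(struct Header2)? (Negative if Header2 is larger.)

Packet: payload_len at 0 (size 4, align 4) → ends 4; window at 4 (size 1, align 1) → ends 5; pad 3 to align 4 for src; src at 8 (size 4, align 4) → ends 12; total 12 bytes, alignment 4
pitch at 0 (size 4, align 4) → ends 4
depth at 4 (size 12, align 4) → ends 16
channels at 16 (size 2, align 2) → ends 18
pad 6 to align 8 for stride
stride at 24 (size 8, align 8) → ends 32
width at 32 (size 4, align 4) → ends 36
format at 36 (size 2, align 2) → ends 38
tail pad 2 to reach multiple of 8
total 40 bytes, alignment 8
— Header2 —
stride at 0 (size 8, align 8) → ends 8
depth at 8 (size 12, align 4) → ends 20
pitch at 20 (size 4, align 4) → ends 24
width at 24 (size 4, align 4) → ends 28
channels at 28 (size 2, align 2) → ends 30
format at 30 (size 2, align 2) → ends 32
total 32 bytes, alignment 8
40 − 32 = 8

8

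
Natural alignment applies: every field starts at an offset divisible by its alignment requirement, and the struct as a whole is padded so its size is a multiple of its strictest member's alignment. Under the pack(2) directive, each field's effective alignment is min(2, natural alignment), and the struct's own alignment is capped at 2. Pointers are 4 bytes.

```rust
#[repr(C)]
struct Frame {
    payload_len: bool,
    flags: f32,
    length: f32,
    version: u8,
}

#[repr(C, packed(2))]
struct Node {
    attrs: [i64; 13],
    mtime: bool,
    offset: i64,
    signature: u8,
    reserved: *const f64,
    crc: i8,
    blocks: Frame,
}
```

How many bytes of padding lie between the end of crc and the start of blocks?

1

Frame: @0: payload_len [1B, align 1] → 1; +3 pad (align 4); @4: flags [4B, align 4] → 8; @8: length [4B, align 4] → 12; @12: version [1B, align 1] → 13; +3 tail pad (align 4); size 16, align 4
@0: attrs [104B, align 2] → 104
@104: mtime [1B, align 1] → 105
+1 pad (align 2)
@106: offset [8B, align 2] → 114
@114: signature [1B, align 1] → 115
+1 pad (align 2)
@116: reserved [4B, align 2] → 120
@120: crc [1B, align 1] → 121
+1 pad (align 2)
@122: blocks [16B, align 2] → 138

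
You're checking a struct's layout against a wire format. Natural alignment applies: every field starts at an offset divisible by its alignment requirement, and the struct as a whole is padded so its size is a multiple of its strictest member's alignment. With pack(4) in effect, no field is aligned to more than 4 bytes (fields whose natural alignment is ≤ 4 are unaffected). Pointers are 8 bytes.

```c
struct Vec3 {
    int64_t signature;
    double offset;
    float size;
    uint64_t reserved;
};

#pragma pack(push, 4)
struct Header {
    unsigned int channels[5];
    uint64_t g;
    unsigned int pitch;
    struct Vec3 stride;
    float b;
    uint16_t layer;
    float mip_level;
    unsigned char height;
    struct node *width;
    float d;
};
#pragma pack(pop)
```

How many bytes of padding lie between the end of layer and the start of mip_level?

2

Vec3: @0: signature [8B, align 8] → 8; @8: offset [8B, align 8] → 16; @16: size [4B, align 4] → 20; +4 pad (align 8); @24: reserved [8B, align 8] → 32; size 32, align 8
@0: channels [20B, align 4] → 20
@20: g [8B, align 4] → 28
@28: pitch [4B, align 4] → 32
@32: stride [32B, align 4] → 64
@64: b [4B, align 4] → 68
@68: layer [2B, align 2] → 70
+2 pad (align 4)
@72: mip_level [4B, align 4] → 76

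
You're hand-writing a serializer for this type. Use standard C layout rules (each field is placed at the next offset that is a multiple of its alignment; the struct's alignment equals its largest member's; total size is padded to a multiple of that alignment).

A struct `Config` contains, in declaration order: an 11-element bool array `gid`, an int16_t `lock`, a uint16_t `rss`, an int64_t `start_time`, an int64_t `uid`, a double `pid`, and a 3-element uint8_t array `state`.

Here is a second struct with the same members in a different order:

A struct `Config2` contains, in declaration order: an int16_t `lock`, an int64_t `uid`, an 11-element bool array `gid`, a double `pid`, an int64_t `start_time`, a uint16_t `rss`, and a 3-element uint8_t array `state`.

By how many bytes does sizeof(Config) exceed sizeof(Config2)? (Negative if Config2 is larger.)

-8

@0: gid [11B, align 1] → 11
+1 pad (align 2)
@12: lock [2B, align 2] → 14
@14: rss [2B, align 2] → 16
@16: start_time [8B, align 8] → 24
@24: uid [8B, align 8] → 32
@32: pid [8B, align 8] → 40
@40: state [3B, align 1] → 43
+5 tail pad (align 8)
size 48, align 8
— Config2 —
@0: lock [2B, align 2] → 2
+6 pad (align 8)
@8: uid [8B, align 8] → 16
@16: gid [11B, align 1] → 27
+5 pad (align 8)
@32: pid [8B, align 8] → 40
@40: start_time [8B, align 8] → 48
@48: rss [2B, align 2] → 50
@50: state [3B, align 1] → 53
+3 tail pad (align 8)
size 56, align 8
48 − 56 = -8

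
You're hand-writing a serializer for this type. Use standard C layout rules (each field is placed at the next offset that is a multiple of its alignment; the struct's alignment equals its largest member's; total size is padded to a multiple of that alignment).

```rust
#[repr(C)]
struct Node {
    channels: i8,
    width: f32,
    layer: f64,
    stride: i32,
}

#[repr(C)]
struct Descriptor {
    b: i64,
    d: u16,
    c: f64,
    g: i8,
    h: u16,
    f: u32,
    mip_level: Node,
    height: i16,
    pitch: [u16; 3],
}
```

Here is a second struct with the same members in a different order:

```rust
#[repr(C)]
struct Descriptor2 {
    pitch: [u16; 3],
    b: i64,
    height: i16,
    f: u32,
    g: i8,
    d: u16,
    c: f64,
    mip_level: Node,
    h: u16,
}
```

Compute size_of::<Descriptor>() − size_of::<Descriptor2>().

-8

Node: channels at 0 (size 1, align 1) → ends 1; pad 3 to align 4 for width; width at 4 (size 4, align 4) → ends 8; layer at 8 (size 8, align 8) → ends 16; stride at 16 (size 4, align 4) → ends 20; tail pad 4 to reach multiple of 8; total 24 bytes, alignment 8
b at 0 (size 8, align 8) → ends 8
d at 8 (size 2, align 2) → ends 10
pad 6 to align 8 for c
c at 16 (size 8, align 8) → ends 24
g at 24 (size 1, align 1) → ends 25
pad 1 to align 2 for h
h at 26 (size 2, align 2) → ends 28
f at 28 (size 4, align 4) → ends 32
mip_level at 32 (size 24, align 8) → ends 56
height at 56 (size 2, align 2) → ends 58
pitch at 58 (size 6, align 2) → ends 64
total 64 bytes, alignment 8
— Descriptor2 —
pitch at 0 (size 6, align 2) → ends 6
pad 2 to align 8 for b
b at 8 (size 8, align 8) → ends 16
height at 16 (size 2, align 2) → ends 18
pad 2 to align 4 for f
f at 20 (size 4, align 4) → ends 24
g at 24 (size 1, align 1) → ends 25
pad 1 to align 2 for d
d at 26 (size 2, align 2) → ends 28
pad 4 to align 8 for c
c at 32 (size 8, align 8) → ends 40
mip_level at 40 (size 24, align 8) → ends 64
h at 64 (size 2, align 2) → ends 66
tail pad 6 to reach multiple of 8
total 72 bytes, alignment 8
64 − 72 = -8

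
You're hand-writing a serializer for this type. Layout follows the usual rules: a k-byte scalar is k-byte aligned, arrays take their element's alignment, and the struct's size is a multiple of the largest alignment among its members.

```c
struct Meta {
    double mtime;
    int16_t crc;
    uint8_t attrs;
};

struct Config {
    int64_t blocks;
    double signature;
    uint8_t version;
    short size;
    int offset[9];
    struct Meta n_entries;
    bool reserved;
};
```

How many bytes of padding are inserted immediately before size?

Meta: @0: mtime [8B, align 8] → 8; @8: crc [2B, align 2] → 10; @10: attrs [1B, align 1] → 11; +5 tail pad (align 8); size 16, align 8
@0: blocks [8B, align 8] → 8
@8: signature [8B, align 8] → 16
@16: version [1B, align 1] → 17
+1 pad (align 2)
@18: size [2B, align 2] → 20

1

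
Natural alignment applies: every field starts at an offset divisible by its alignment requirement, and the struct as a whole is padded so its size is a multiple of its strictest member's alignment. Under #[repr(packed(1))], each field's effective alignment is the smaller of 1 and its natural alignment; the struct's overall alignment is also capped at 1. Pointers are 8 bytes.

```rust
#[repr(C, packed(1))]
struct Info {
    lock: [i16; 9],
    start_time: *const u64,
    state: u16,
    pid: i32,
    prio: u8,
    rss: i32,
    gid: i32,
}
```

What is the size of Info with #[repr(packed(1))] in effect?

41

@0: lock [18B, align 1] → 18
@18: start_time [8B, align 1] → 26
@26: state [2B, align 1] → 28
@28: pid [4B, align 1] → 32
@32: prio [1B, align 1] → 33
@33: rss [4B, align 1] → 37
@37: gid [4B, align 1] → 41
size 41, align 1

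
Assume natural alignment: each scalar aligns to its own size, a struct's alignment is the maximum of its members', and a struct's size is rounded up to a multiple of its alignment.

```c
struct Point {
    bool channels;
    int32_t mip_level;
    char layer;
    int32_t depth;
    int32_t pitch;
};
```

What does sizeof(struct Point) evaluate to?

channels at 0 (size 1, align 1) → ends 1
pad 3 to align 4 for mip_level
mip_level at 4 (size 4, align 4) → ends 8
layer at 8 (size 1, align 1) → ends 9
pad 3 to align 4 for depth
depth at 12 (size 4, align 4) → ends 16
pitch at 16 (size 4, align 4) → ends 20
total 20 bytes, alignment 4

20 bytes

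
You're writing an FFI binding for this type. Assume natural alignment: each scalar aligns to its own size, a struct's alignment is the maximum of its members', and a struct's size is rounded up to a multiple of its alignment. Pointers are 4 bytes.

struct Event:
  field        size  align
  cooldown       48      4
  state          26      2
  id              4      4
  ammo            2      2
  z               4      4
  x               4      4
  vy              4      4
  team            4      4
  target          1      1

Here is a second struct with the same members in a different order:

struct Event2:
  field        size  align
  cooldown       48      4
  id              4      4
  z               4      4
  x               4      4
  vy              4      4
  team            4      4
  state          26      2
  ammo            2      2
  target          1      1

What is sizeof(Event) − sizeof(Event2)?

4

cooldown at 0 (size 48, align 4) → ends 48
state at 48 (size 26, align 2) → ends 74
pad 2 to align 4 for id
id at 76 (size 4, align 4) → ends 80
ammo at 80 (size 2, align 2) → ends 82
pad 2 to align 4 for z
z at 84 (size 4, align 4) → ends 88
x at 88 (size 4, align 4) → ends 92
vy at 92 (size 4, align 4) → ends 96
team at 96 (size 4, align 4) → ends 100
target at 100 (size 1, align 1) → ends 101
tail pad 3 to reach multiple of 4
total 104 bytes, alignment 4
— Event2 —
cooldown at 0 (size 48, align 4) → ends 48
id at 48 (size 4, align 4) → ends 52
z at 52 (size 4, align 4) → ends 56
x at 56 (size 4, align 4) → ends 60
vy at 60 (size 4, align 4) → ends 64
team at 64 (size 4, align 4) → ends 68
state at 68 (size 26, align 2) → ends 94
ammo at 94 (size 2, align 2) → ends 96
target at 96 (size 1, align 1) → ends 97
tail pad 3 to reach multiple of 4
total 100 bytes, alignment 4
104 − 100 = 4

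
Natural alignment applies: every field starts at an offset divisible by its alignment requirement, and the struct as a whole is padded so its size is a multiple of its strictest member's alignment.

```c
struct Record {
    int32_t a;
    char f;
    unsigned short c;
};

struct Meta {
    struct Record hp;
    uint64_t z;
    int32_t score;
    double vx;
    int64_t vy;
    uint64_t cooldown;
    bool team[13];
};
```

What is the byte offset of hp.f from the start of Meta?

4

Record: 0..4  a  (4B, 4-aligned); 4..5  f  (1B, 1-aligned); 5..6  -- padding (1B); 6..8  c  (2B, 2-aligned); sizeof = 8, alignof = 4
0..8  hp  (8B, 4-aligned)
within Record: f at 4
0 + 4 = 4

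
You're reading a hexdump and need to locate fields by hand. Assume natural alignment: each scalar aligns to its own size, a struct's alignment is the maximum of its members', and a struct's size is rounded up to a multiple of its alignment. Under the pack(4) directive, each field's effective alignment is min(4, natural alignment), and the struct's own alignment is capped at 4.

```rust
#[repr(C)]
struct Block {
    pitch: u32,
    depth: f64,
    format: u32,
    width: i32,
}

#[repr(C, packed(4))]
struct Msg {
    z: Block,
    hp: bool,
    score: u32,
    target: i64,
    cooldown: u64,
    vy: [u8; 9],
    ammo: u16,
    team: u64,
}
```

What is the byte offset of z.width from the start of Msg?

20

Block: pitch at 0 (size 4, align 4) → ends 4; pad 4 to align 8 for depth; depth at 8 (size 8, align 8) → ends 16; format at 16 (size 4, align 4) → ends 20; width at 20 (size 4, align 4) → ends 24; total 24 bytes, alignment 8
z at 0 (size 24, align 4) → ends 24
within Block: width at 20
0 + 20 = 20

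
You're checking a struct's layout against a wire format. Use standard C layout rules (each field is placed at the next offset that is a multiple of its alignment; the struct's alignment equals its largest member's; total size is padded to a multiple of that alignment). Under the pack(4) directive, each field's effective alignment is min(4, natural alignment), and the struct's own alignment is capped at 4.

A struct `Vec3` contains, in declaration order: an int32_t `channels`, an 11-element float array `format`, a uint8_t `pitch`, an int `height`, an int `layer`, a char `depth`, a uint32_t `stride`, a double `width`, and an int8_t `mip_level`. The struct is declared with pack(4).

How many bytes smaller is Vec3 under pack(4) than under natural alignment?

natural layout:
  @0: channels [4B, align 4] → 4
  @4: format [44B, align 4] → 48
  @48: pitch [1B, align 1] → 49
  +3 pad (align 4)
  @52: height [4B, align 4] → 56
  @56: layer [4B, align 4] → 60
  @60: depth [1B, align 1] → 61
  +3 pad (align 4)
  @64: stride [4B, align 4] → 68
  +4 pad (align 8)
  @72: width [8B, align 8] → 80
  @80: mip_level [1B, align 1] → 81
  +7 tail pad (align 8)
  size 88, align 8
packed(4) layout:
  @0: channels [4B, align 4] → 4
  @4: format [44B, align 4] → 48
  @48: pitch [1B, align 1] → 49
  +3 pad (align 4)
  @52: height [4B, align 4] → 56
  @56: layer [4B, align 4] → 60
  @60: depth [1B, align 1] → 61
  +3 pad (align 4)
  @64: stride [4B, align 4] → 68
  @68: width [8B, align 4] → 76
  @76: mip_level [1B, align 1] → 77
  +3 tail pad (align 4)
  size 80, align 4
88 − 80 = 8

8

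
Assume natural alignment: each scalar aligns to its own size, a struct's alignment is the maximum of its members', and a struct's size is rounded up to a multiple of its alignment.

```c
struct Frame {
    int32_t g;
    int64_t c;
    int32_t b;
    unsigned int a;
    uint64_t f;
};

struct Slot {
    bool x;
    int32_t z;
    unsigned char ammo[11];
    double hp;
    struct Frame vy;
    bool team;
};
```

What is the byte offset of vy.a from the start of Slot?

52

Frame: g at 0 (size 4, align 4) → ends 4; pad 4 to align 8 for c; c at 8 (size 8, align 8) → ends 16; b at 16 (size 4, align 4) → ends 20; a at 20 (size 4, align 4) → ends 24; f at 24 (size 8, align 8) → ends 32; total 32 bytes, alignment 8
x at 0 (size 1, align 1) → ends 1
pad 3 to align 4 for z
z at 4 (size 4, align 4) → ends 8
ammo at 8 (size 11, align 1) → ends 19
pad 5 to align 8 for hp
hp at 24 (size 8, align 8) → ends 32
vy at 32 (size 32, align 8) → ends 64
within Frame: a at 20
32 + 20 = 52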